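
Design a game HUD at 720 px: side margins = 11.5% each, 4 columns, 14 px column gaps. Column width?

720 × (1 − 2·11.5%) = 720 × 77% = 554.4 px for the columns.
4c + 3·14 = 554.4 → 4c = 512.4 → c = 128.1 px.

128.1 px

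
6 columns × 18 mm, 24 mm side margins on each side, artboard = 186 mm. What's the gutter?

Content width = 186 − 2·24 = 138 mm.
6·18 + 5g = 138 → 5g = 30 → g = 6 mm.

6 mm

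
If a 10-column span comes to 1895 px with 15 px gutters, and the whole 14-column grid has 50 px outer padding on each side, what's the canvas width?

10 columns + 9 gutters: 10c + 9·15 = 1895.
10c = 1895 − 135 = 1760, so c = 176 px.
Total width: 2·50 + 14·176 + 13·15 = 2759 px.

2759 px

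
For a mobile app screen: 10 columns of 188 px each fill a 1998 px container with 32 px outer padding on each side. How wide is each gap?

Content width = 1998 − 2·32 = 1934 px.
10·188 + 9g = 1934 → 9g = 54 → g = 6 px.

6 px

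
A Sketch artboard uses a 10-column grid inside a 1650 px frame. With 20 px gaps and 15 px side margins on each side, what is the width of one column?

144 px

Subtract both margins: 1650 − 2·15 = 1620 px.
10 columns + 9 gaps: 10c + 9·20 = 1620.
10c = 1620 − 180 = 1440, so c = 144 px.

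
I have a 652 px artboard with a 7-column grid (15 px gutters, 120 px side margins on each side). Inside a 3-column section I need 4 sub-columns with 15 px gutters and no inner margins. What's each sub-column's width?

Inside the margins: 652 − 240 = 412 px.
7 columns + 6 gutters: 7c + 6·15 = 412.
7c = 412 − 90 = 322, so c = 46 px.
Span of 3: 3·46 + 2·15 = 138 + 30 = 168 px.
168 − 3·15 = 123; ÷4 gives d = 30.75 px.

30.75 px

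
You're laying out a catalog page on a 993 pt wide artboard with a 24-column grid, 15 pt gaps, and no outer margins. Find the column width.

24c + 23·15 = 993 → 24c = 648 → c = 27 pt.

27 pt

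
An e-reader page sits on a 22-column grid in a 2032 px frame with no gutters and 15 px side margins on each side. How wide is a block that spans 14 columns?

Inside the margins: 2032 − 30 = 2002 px.
22c = 2002 → c = 91 px.
14-column span = 14·91 = 1274 px.

1274 px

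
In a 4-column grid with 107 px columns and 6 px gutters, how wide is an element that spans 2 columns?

220 px

2-column span = 2·107 + 1·6 = 220 px.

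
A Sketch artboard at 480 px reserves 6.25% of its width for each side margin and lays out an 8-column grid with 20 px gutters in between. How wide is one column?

480 × (1 − 2·6.25%) = 480 × 87.5% = 420 px for the columns.
8c + 7·20 = 420 → 8c = 280 → c = 35 px.

35 px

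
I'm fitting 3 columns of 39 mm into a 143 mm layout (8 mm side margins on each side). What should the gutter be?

5 mm

Content width = 143 − 2·8 = 127 mm.
Columns use 117 mm, leaving 10 mm across 2 gutters = 5 mm each.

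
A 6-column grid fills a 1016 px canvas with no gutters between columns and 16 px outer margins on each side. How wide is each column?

164 px

Content width = 1016 − 2·16 = 984 px.
6c = 984 → c = 164 px.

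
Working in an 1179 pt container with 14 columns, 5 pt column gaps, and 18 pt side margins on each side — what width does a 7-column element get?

Inside the margins: 1179 − 36 = 1143 pt.
Subtracting 13 column gaps of 5 leaves 1078 for 14 columns, so c = 77 pt.
7-column span = 7·77 + 6·5 = 569 pt.

569 pt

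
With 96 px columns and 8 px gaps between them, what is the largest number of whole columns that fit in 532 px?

5 columns: 5·96 + 4·8 = 512 px ≤ 532.
6 columns: 616 px > 532. So 5.

5 columns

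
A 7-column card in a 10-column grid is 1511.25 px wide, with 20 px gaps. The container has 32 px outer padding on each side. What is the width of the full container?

1511.25 − 6·20 = 1391.25; ÷7 gives c = 198.75 px.
Total width: 2·32 + 10·198.75 + 9·20 = 2231.5 px.

2231.5 px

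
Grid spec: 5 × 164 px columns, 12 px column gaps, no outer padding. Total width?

Total width: 5·164 + 4·12 = 868 px.

868 px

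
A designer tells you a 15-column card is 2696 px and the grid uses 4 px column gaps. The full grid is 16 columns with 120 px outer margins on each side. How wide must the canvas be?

Subtracting 14 column gaps of 4 leaves 2640 for 15 columns, so c = 176 px.
Canvas = 2·120 + 16·176 + 15·4 = 240 + 2816 + 60 = 3116 px.

3116 px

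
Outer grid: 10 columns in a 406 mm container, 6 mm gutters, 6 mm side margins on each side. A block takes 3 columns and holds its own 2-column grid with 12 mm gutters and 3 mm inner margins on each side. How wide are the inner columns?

48 mm

Take off 12 mm of margins, leaving 394 mm.
Subtracting 9 gutters of 6 leaves 340 for 10 columns, so c = 34 mm.
3-column span = 3·34 + 2·6 = 114 mm.
Inner content = 114 − 2·3 = 108 mm.
108 − 1·12 = 96; ÷2 gives d = 48 mm.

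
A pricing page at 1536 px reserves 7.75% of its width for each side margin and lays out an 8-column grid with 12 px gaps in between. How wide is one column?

Each margin = 7.75% of 1536 = 119.04 px; content = 1536 − 2·119.04 = 1297.92 px.
8 columns + 7 gaps: 8c + 7·12 = 1297.92.
8c = 1297.92 − 84 = 1213.92, so c = 151.74 px.

151.74 px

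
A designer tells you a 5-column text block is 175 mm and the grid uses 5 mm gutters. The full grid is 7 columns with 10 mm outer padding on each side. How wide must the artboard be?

5 columns + 4 gutters: 5c + 4·5 = 175.
5c = 175 − 20 = 155, so c = 31 mm.
Total width: 2·10 + 7·31 + 6·5 = 267 mm.

267 mm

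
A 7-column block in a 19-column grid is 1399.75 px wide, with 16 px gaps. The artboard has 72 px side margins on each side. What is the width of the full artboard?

3970.75 px

1399.75 − 6·16 = 1303.75; ÷7 gives c = 186.25 px.
Adding margins, columns and gutters: 144 + 3538.75 + 288 = 3970.75 px.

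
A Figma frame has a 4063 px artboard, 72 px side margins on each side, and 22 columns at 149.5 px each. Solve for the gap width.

Subtract both margins: 4063 − 2·72 = 3919 px.
Columns use 3289 px, leaving 630 px across 21 gaps = 30 px each.

30 px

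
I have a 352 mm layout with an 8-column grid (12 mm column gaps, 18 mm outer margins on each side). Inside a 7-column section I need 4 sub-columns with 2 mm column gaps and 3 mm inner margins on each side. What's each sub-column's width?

65.75 mm

Take off 36 mm of margins, leaving 316 mm.
Subtracting 7 column gaps of 12 leaves 232 for 8 columns, so c = 29 mm.
7-column span = 7·29 + 6·12 = 275 mm.
Inner content = 275 − 2·3 = 269 mm.
269 − 3·2 = 263; ÷4 gives d = 65.75 mm.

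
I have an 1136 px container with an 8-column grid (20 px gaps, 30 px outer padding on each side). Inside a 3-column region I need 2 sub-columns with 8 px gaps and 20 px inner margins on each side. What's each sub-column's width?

Inside the margins: 1136 − 60 = 1076 px.
1076 − 7·20 = 936; ÷8 gives c = 117 px.
3-column span = 3·117 + 2·20 = 391 px.
Inner content = 391 − 2·20 = 351 px.
2 columns + 1 gap: 2d + 1·8 = 351.
2d = 351 − 8 = 343, so d = 171.5 px.

171.5 px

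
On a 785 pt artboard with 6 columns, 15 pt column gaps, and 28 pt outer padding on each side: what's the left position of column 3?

276 pt

Take off 56 pt of margins, leaving 729 pt.
6 columns + 5 column gaps: 6c + 5·15 = 729.
6c = 729 − 75 = 654, so c = 109 pt.
Each column+gutter stride is 124 pt; 2 of them past the 28 pt margin is 28 + 248 = 276 pt.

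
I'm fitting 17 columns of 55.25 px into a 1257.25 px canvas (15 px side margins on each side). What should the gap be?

18 px

Inside the margins: 1257.25 − 30 = 1227.25 px.
Columns use 939.25 px, leaving 288 px across 16 gaps = 18 px each.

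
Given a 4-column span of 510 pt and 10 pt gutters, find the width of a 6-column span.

770 pt

Subtracting 3 gutters of 10 leaves 480 for 4 columns, so c = 120 pt.
6-column span = 6·120 + 5·10 = 770 pt.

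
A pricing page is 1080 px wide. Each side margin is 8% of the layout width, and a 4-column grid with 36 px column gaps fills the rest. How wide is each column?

199.8 px

Margins: 8% × 1080 = 86.4 px each, so content = 1080 − 172.8 = 907.2 px.
4 columns + 3 column gaps: 4c + 3·36 = 907.2.
4c = 907.2 − 108 = 799.2, so c = 199.8 px.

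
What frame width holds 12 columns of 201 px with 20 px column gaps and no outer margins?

2632 px

Summing: 2412 + 220 = 2632 px.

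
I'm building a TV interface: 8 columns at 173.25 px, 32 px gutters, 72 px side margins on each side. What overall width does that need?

Total width: 2·72 + 8·173.25 + 7·32 = 1754 px.

1754 px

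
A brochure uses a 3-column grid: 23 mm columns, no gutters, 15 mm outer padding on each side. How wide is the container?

Total width: 2·15 + 3·23 = 99 mm.

99 mm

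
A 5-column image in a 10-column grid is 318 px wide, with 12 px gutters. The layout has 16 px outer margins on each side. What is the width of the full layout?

318 − 4·12 = 270; ÷5 gives c = 54 px.
Total width: 2·16 + 10·54 + 9·12 = 680 px.

680 px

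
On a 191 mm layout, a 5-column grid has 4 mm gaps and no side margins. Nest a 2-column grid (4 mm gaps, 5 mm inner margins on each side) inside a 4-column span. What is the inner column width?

191 − 4·4 = 175; ÷5 gives c = 35 mm.
4-column span = 4·35 + 3·4 = 152 mm.
Inner content = 152 − 2·5 = 142 mm.
142 − 1·4 = 138; ÷2 gives d = 69 mm.

69 mm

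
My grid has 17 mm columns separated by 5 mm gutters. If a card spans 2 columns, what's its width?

39 mm

Span of 2: 2·17 + 1·5 = 34 + 5 = 39 mm.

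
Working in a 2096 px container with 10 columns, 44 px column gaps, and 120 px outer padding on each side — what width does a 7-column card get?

Content width = 2096 − 2·120 = 1856 px.
Subtracting 9 column gaps of 44 leaves 1460 for 10 columns, so c = 146 px.
Span of 7: 7·146 + 6·44 = 1022 + 264 = 1286 px.

1286 px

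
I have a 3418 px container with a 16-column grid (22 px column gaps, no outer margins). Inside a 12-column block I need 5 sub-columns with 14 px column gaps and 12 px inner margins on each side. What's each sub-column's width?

495.6 px

16c + 15·22 = 3418 → 16c = 3088 → c = 193 px.
Span of 12: 12·193 + 11·22 = 2316 + 242 = 2558 px.
Inner content = 2558 − 2·12 = 2534 px.
Subtracting 4 column gaps of 14 leaves 2478 for 5 columns, so d = 495.6 px.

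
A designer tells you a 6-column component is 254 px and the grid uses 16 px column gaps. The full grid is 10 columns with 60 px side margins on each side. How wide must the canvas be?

554 px

6 columns + 5 column gaps: 6c + 5·16 = 254.
6c = 254 − 80 = 174, so c = 29 px.
Canvas = 2·60 + 10·29 + 9·16 = 120 + 290 + 144 = 554 px.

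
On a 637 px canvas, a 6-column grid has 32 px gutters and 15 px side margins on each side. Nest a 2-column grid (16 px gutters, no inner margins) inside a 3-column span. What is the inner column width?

Outer content = 637 − 2·15 = 607 px.
Subtracting 5 gutters of 32 leaves 447 for 6 columns, so c = 74.5 px.
3-column span = 3·74.5 + 2·32 = 287.5 px.
Subtracting 1 gutter of 16 leaves 271.5 for 2 columns, so d = 135.75 px.

135.75 px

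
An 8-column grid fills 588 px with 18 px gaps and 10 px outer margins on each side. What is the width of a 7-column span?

494.75 px

Content width = 588 − 2·10 = 568 px.
8 columns + 7 gaps: 8c + 7·18 = 568.
8c = 568 − 126 = 442, so c = 55.25 px.
7-column span = 7·55.25 + 6·18 = 494.75 px.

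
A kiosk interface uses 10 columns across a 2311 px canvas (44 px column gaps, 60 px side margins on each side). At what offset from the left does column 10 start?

Content = 2311 − 2·60 = 2191 px.
2191 − 9·44 = 1795; ÷10 gives c = 179.5 px.
Each column+gutter stride is 223.5 px; 9 of them past the 60 px margin is 60 + 2011.5 = 2071.5 px.

2071.5 px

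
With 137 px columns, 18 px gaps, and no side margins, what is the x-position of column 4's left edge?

465 px

Each column+gutter stride is 155 px; with no margin, 3 of them is 465 px.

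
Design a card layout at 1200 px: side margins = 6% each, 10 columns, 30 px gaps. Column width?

Each margin = 6% of 1200 = 72 px; content = 1200 − 2·72 = 1056 px.
10 columns + 9 gaps: 10c + 9·30 = 1056.
10c = 1056 − 270 = 786, so c = 78.6 px.

78.6 px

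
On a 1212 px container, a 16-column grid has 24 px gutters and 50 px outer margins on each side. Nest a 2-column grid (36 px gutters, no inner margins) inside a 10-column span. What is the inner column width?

Inside the margins: 1212 − 100 = 1112 px.
16 columns + 15 gutters: 16c + 15·24 = 1112.
16c = 1112 − 360 = 752, so c = 47 px.
Span of 10: 10·47 + 9·24 = 470 + 216 = 686 px.
Subtracting 1 gutter of 36 leaves 650 for 2 columns, so d = 325 px.

325 px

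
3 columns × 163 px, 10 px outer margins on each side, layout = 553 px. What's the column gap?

Inside the margins: 553 − 20 = 533 px.
3 columns take 3·163 = 489 px; remaining 44 splits into 2 column gaps.
g = 44 / 2 = 22 px.

22 px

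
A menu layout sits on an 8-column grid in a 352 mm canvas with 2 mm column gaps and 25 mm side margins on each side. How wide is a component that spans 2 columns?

Subtract both margins: 352 − 2·25 = 302 mm.
8 columns + 7 column gaps: 8c + 7·2 = 302.
8c = 302 − 14 = 288, so c = 36 mm.
2-column span = 2·36 + 1·2 = 74 mm.

74 mm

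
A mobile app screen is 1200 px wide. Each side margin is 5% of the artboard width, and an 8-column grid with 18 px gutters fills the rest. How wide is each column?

119.25 px

1200 × (1 − 2·5%) = 1200 × 90% = 1080 px for the columns.
Subtracting 7 gutters of 18 leaves 954 for 8 columns, so c = 119.25 px.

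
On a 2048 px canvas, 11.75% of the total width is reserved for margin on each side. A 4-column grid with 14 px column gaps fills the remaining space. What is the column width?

Margins: 11.75% × 2048 = 240.64 px each, so content = 2048 − 481.28 = 1566.72 px.
1566.72 − 3·14 = 1524.72; ÷4 gives c = 381.18 px.

381.18 px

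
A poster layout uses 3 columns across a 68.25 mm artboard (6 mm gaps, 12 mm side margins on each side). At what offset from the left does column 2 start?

Subtract both margins: 68.25 − 2·12 = 44.25 mm.
44.25 − 2·6 = 32.25; ÷3 gives c = 10.75 mm.
Column 2 starts at margin + 1·(column + gutter) = 12 + 1·16.75 = 28.75 mm.

28.75 mm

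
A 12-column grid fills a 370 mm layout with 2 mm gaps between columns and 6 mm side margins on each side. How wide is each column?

Take off 12 mm of margins, leaving 358 mm.
12c + 11·2 = 358 → 12c = 336 → c = 28 mm.

28 mm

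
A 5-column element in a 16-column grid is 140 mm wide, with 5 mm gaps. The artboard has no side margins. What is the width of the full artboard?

140 − 4·5 = 120; ÷5 gives c = 24 mm.
Total width: 16·24 + 15·5 = 459 mm.

459 mm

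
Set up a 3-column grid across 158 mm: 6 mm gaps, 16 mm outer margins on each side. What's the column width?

38 mm

Subtract both margins: 158 − 2·16 = 126 mm.
3 columns + 2 gaps: 3c + 2·6 = 126.
3c = 126 − 12 = 114, so c = 38 mm.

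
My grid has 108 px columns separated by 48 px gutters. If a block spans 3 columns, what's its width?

420 px

3 columns plus 2 gutters: 324 + 96 = 420 px.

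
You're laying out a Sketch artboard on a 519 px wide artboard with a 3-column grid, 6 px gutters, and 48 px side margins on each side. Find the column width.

Take off 96 px of margins, leaving 423 px.
Subtracting 2 gutters of 6 leaves 411 for 3 columns, so c = 137 px.

137 px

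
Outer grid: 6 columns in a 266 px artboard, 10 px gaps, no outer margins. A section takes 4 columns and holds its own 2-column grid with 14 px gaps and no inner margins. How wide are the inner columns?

80 px

Subtracting 5 gaps of 10 leaves 216 for 6 columns, so c = 36 px.
4-column span = 4·36 + 3·10 = 174 px.
Subtracting 1 gap of 14 leaves 160 for 2 columns, so d = 80 px.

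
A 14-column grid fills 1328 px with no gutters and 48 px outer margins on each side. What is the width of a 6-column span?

Inside the margins: 1328 − 96 = 1232 px.
1232 / 14 = 88 px per column.
With no gutters, 6 columns span 6·88 = 528 px.

528 px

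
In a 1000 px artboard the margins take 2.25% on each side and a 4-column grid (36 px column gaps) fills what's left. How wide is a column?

211.75 px

Margins: 2.25% × 1000 = 22.5 px each, so content = 1000 − 45 = 955 px.
Subtracting 3 column gaps of 36 leaves 847 for 4 columns, so c = 211.75 px.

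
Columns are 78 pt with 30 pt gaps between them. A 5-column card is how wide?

510 pt

5-column span = 5·78 + 4·30 = 510 pt.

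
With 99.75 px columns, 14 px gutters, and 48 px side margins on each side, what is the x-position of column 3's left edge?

Each column+gutter stride is 113.75 px; 2 of them past the 48 px margin is 48 + 227.5 = 275.5 px.

275.5 px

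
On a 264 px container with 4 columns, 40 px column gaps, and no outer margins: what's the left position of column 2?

76 px

264 − 3·40 = 144; ÷4 gives c = 36 px.
No margin, so column 2 starts at 1·(column + gutter) = 1·76 = 76 px.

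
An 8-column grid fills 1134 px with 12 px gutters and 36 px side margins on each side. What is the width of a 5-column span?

Content width = 1134 − 2·36 = 1062 px.
8 columns + 7 gutters: 8c + 7·12 = 1062.
8c = 1062 − 84 = 978, so c = 122.25 px.
5 columns plus 4 gutters: 611.25 + 48 = 659.25 px.

659.25 px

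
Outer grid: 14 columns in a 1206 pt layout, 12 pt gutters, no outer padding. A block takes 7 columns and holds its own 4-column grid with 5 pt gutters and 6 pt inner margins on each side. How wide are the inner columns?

14 columns + 13 gutters: 14c + 13·12 = 1206.
14c = 1206 − 156 = 1050, so c = 75 pt.
7 columns plus 6 gutters: 525 + 72 = 597 pt.
Inner content = 597 − 2·6 = 585 pt.
585 − 3·5 = 570; ÷4 gives d = 142.5 pt.

142.5 pt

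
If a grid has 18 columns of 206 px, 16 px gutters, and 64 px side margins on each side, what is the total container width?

Adding margins, columns and gutters: 128 + 3708 + 272 = 4108 px.

4108 px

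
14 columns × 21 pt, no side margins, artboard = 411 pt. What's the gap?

14 columns take 14·21 = 294 pt; remaining 117 splits into 13 gaps.
g = 117 / 13 = 9 pt.

9 pt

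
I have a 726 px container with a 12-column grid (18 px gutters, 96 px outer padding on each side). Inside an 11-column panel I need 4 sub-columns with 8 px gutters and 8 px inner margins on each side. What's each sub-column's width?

Inside the margins: 726 − 192 = 534 px.
Subtracting 11 gutters of 18 leaves 336 for 12 columns, so c = 28 px.
Span of 11: 11·28 + 10·18 = 308 + 180 = 488 px.
Inner content = 488 − 2·8 = 472 px.
4 columns + 3 gutters: 4d + 3·8 = 472.
4d = 472 − 24 = 448, so d = 112 px.

112 px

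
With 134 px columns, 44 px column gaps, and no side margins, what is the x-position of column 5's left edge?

712 px

No margin, so column 5 starts at 4·(column + gutter) = 4·178 = 712 px.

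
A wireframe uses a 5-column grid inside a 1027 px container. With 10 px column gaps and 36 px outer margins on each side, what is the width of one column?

183 px

Inside the margins: 1027 − 72 = 955 px.
5 columns + 4 column gaps: 5c + 4·10 = 955.
5c = 955 − 40 = 915, so c = 183 px.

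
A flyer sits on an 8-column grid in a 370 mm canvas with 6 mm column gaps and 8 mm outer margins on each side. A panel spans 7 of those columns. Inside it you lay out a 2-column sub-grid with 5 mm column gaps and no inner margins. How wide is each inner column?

Take off 16 mm of margins, leaving 354 mm.
354 − 7·6 = 312; ÷8 gives c = 39 mm.
7-column span = 7·39 + 6·6 = 309 mm.
2d + 1·5 = 309 → 2d = 304 → d = 152 mm.

152 mm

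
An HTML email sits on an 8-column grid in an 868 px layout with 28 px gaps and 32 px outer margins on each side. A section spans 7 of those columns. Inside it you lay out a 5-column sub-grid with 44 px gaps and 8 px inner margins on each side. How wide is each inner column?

Take off 64 px of margins, leaving 804 px.
Subtracting 7 gaps of 28 leaves 608 for 8 columns, so c = 76 px.
7 columns plus 6 gaps: 532 + 168 = 700 px.
Inner content = 700 − 2·8 = 684 px.
Subtracting 4 gaps of 44 leaves 508 for 5 columns, so d = 101.6 px.

101.6 px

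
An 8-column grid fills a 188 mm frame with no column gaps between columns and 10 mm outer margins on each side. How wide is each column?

21 mm

Content width = 188 − 2·10 = 168 mm.
With no column gaps, each column is 168/8 = 21 mm.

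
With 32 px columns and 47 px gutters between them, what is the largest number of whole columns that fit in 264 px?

3 columns

Each extra column adds 32 + 47 = 79 px.
(264 + 47) / 79 = 3.94, so 3 columns fit.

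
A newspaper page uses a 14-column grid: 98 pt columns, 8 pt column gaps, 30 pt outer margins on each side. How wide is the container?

Container = 2·30 + 14·98 + 13·8 = 60 + 1372 + 104 = 1536 pt.

1536 pt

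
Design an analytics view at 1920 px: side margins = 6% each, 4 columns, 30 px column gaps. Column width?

Each margin = 6% of 1920 = 115.2 px; content = 1920 − 2·115.2 = 1689.6 px.
4 columns + 3 column gaps: 4c + 3·30 = 1689.6.
4c = 1689.6 − 90 = 1599.6, so c = 399.9 px.

399.9 px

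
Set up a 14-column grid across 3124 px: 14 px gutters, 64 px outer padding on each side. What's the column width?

201 px

Inside the margins: 3124 − 128 = 2996 px.
14 columns + 13 gutters: 14c + 13·14 = 2996.
14c = 2996 − 182 = 2814, so c = 201 px.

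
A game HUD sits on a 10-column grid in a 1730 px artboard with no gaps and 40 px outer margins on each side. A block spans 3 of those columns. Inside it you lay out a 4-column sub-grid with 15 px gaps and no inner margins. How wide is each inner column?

Outer content = 1730 − 2·40 = 1650 px.
1650 / 10 = 165 px per column.
3-column span = 3·165 = 495 px.
4d + 3·15 = 495 → 4d = 450 → d = 112.5 px.

112.5 px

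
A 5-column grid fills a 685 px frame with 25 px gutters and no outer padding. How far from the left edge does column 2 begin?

5c + 4·25 = 685 → 5c = 585 → c = 117 px.
No margin, so column 2 starts at 1·(column + gutter) = 1·142 = 142 px.

142 px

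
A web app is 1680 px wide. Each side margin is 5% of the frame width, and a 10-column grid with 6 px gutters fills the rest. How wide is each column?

Each margin = 5% of 1680 = 84 px; content = 1680 − 2·84 = 1512 px.
1512 − 9·6 = 1458; ÷10 gives c = 145.8 px.

145.8 px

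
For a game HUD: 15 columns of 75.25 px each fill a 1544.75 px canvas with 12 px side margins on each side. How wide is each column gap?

Take off 24 px of margins, leaving 1520.75 px.
Columns use 1128.75 px, leaving 392 px across 14 column gaps = 28 px each.

28 px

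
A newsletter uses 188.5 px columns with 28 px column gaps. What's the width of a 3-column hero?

Span of 3: 3·188.5 + 2·28 = 565.5 + 56 = 621.5 px.

621.5 px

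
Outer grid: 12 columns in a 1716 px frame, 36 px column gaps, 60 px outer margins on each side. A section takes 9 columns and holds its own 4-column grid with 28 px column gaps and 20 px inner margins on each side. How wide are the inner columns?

Outer content = 1716 − 2·60 = 1596 px.
12 columns + 11 column gaps: 12c + 11·36 = 1596.
12c = 1596 − 396 = 1200, so c = 100 px.
Span of 9: 9·100 + 8·36 = 900 + 288 = 1188 px.
Inner content = 1188 − 2·20 = 1148 px.
4d + 3·28 = 1148 → 4d = 1064 → d = 266 px.

266 px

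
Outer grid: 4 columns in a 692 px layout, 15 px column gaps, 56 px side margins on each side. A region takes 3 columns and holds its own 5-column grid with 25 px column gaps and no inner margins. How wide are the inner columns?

Inside the margins: 692 − 112 = 580 px.
4 columns + 3 column gaps: 4c + 3·15 = 580.
4c = 580 − 45 = 535, so c = 133.75 px.
Span of 3: 3·133.75 + 2·15 = 401.25 + 30 = 431.25 px.
431.25 − 4·25 = 331.25; ÷5 gives d = 66.25 px.

66.25 px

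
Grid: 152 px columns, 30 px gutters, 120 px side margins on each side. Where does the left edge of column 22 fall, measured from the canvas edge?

3942 px

Each column+gutter stride is 182 px; 21 of them past the 120 px margin is 120 + 3822 = 3942 px.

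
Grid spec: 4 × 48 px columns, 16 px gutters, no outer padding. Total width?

Total width: 4·48 + 3·16 = 240 px.

240 px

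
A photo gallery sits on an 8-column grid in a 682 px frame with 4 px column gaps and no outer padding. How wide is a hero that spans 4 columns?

339 px

Subtracting 7 column gaps of 4 leaves 654 for 8 columns, so c = 81.75 px.
4-column span = 4·81.75 + 3·4 = 339 px.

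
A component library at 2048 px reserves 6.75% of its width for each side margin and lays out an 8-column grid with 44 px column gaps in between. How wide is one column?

Each margin = 6.75% of 2048 = 138.24 px; content = 2048 − 2·138.24 = 1771.52 px.
8 columns + 7 column gaps: 8c + 7·44 = 1771.52.
8c = 1771.52 − 308 = 1463.52, so c = 182.94 px.

182.94 px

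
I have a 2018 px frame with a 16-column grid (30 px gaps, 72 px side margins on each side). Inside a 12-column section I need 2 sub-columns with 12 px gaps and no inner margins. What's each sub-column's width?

Outer content = 2018 − 2·72 = 1874 px.
16c + 15·30 = 1874 → 16c = 1424 → c = 89 px.
Span of 12: 12·89 + 11·30 = 1068 + 330 = 1398 px.
2d + 1·12 = 1398 → 2d = 1386 → d = 693 px.

693 px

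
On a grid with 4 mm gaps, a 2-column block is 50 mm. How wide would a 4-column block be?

104 mm

Subtracting 1 gap of 4 leaves 46 for 2 columns, so c = 23 mm.
4 columns plus 3 gaps: 92 + 12 = 104 mm.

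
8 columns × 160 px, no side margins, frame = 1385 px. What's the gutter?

15 px

8·160 + 7g = 1385 → 7g = 105 → g = 15 px.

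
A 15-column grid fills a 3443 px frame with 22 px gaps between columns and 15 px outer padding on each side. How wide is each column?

207 px

Take off 30 px of margins, leaving 3413 px.
15 columns + 14 gaps: 15c + 14·22 = 3413.
15c = 3413 − 308 = 3105, so c = 207 px.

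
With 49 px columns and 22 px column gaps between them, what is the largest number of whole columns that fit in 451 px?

6 columns

k columns need k·49 + (k−1)·22 = k·71 − 22.
k·71 − 22 ≤ 451 → k ≤ 473 / 71 ≈ 6.66, so k = 6.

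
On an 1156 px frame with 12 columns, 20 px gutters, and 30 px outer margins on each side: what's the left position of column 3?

216 px

Take off 60 px of margins, leaving 1096 px.
Subtracting 11 gutters of 20 leaves 876 for 12 columns, so c = 73 px.
Each column+gutter stride is 93 px; 2 of them past the 30 px margin is 30 + 186 = 216 px.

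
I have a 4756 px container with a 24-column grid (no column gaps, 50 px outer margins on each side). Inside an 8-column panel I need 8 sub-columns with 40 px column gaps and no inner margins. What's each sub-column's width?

Take off 100 px of margins, leaving 4656 px.
24c = 4656 → c = 194 px.
With no column gaps, 8 columns span 8·194 = 1552 px.
1552 − 7·40 = 1272; ÷8 gives d = 159 px.

159 px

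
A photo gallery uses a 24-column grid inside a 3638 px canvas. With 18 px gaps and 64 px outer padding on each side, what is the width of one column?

Subtract both margins: 3638 − 2·64 = 3510 px.
3510 − 23·18 = 3096; ÷24 gives c = 129 px.

129 px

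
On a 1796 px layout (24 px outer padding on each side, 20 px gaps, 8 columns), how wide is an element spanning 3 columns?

Inside the margins: 1796 − 48 = 1748 px.
8c + 7·20 = 1748 → 8c = 1608 → c = 201 px.
Span of 3: 3·201 + 2·20 = 603 + 40 = 643 px.

643 px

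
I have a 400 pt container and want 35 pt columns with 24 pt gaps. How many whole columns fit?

Each extra column adds 35 + 24 = 59 pt.
(400 + 24) / 59 = 7.19, so 7 columns fit.

7 columns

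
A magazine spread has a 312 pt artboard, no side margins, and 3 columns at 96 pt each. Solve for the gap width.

12 pt

3·96 + 2g = 312 → 2g = 24 → g = 12 pt.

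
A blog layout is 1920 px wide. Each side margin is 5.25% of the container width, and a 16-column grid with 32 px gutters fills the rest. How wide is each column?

Margins: 5.25% × 1920 = 100.8 px each, so content = 1920 − 201.6 = 1718.4 px.
1718.4 − 15·32 = 1238.4; ÷16 gives c = 77.4 px.

77.4 px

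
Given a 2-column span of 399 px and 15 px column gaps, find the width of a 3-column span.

2c + 1·15 = 399 → 2c = 384 → c = 192 px.
Span of 3: 3·192 + 2·15 = 576 + 30 = 606 px.

606 px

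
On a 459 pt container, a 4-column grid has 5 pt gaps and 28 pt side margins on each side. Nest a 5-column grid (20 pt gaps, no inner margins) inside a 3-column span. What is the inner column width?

44.2 pt

Outer content = 459 − 2·28 = 403 pt.
4 columns + 3 gaps: 4c + 3·5 = 403.
4c = 403 − 15 = 388, so c = 97 pt.
3 columns plus 2 gaps: 291 + 10 = 301 pt.
Subtracting 4 gaps of 20 leaves 221 for 5 columns, so d = 44.2 pt.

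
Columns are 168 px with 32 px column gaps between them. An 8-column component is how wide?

8 columns plus 7 column gaps: 1344 + 224 = 1568 px.

1568 px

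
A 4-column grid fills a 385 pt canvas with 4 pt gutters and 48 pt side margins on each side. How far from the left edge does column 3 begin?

194.5 pt

Inside the margins: 385 − 96 = 289 pt.
289 − 3·4 = 277; ÷4 gives c = 69.25 pt.
Before column 3: the margin + 2 columns + 2 gutters.
Offset = 48 + 2·(69.25 + 4) = 48 + 146.5 = 194.5 pt.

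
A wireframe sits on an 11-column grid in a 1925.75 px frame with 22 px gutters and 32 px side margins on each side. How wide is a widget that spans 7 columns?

1176.75 px

Content width = 1925.75 − 2·32 = 1861.75 px.
11 columns + 10 gutters: 11c + 10·22 = 1861.75.
11c = 1861.75 − 220 = 1641.75, so c = 149.25 px.
7-column span = 7·149.25 + 6·22 = 1176.75 px.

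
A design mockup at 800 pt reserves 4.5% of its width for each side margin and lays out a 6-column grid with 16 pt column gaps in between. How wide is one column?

108 pt

Margins: 4.5% × 800 = 36 pt each, so content = 800 − 72 = 728 pt.
728 − 5·16 = 648; ÷6 gives c = 108 pt.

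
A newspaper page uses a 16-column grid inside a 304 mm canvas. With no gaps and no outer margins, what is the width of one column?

16c = 304 → c = 19 mm.

19 mm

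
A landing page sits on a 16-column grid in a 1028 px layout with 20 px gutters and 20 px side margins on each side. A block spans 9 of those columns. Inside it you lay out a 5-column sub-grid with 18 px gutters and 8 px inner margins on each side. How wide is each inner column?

91.8 px

Inside the margins: 1028 − 40 = 988 px.
988 − 15·20 = 688; ÷16 gives c = 43 px.
9-column span = 9·43 + 8·20 = 547 px.
Inner content = 547 − 2·8 = 531 px.
5 columns + 4 gutters: 5d + 4·18 = 531.
5d = 531 − 72 = 459, so d = 91.8 px.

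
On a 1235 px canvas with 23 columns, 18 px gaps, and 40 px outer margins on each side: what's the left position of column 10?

Take off 80 px of margins, leaving 1155 px.
1155 − 22·18 = 759; ÷23 gives c = 33 px.
Each column+gutter stride is 51 px; 9 of them past the 40 px margin is 40 + 459 = 499 px.

499 px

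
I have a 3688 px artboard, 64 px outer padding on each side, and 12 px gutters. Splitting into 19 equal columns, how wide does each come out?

176 px

Take off 128 px of margins, leaving 3560 px.
3560 − 18·12 = 3344; ÷19 gives c = 176 px.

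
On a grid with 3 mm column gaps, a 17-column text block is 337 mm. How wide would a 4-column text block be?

77 mm

Subtracting 16 column gaps of 3 leaves 289 for 17 columns, so c = 17 mm.
Span of 4: 4·17 + 3·3 = 68 + 9 = 77 mm.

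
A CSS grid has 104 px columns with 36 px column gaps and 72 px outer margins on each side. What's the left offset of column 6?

Each column+gutter stride is 140 px; 5 of them past the 72 px margin is 72 + 700 = 772 px.

772 px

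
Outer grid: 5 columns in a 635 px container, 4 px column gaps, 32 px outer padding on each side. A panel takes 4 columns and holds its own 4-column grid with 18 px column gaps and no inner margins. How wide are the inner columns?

Subtract both margins: 635 − 2·32 = 571 px.
5c + 4·4 = 571 → 5c = 555 → c = 111 px.
4-column span = 4·111 + 3·4 = 456 px.
Subtracting 3 column gaps of 18 leaves 402 for 4 columns, so d = 100.5 px.

100.5 px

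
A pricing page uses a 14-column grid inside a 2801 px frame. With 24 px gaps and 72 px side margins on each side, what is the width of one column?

Take off 144 px of margins, leaving 2657 px.
2657 − 13·24 = 2345; ÷14 gives c = 167.5 px.

167.5 px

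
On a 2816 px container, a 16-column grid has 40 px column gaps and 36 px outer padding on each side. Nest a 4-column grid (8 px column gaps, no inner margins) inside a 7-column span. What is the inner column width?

288.5 px

Subtract both margins: 2816 − 2·36 = 2744 px.
16c + 15·40 = 2744 → 16c = 2144 → c = 134 px.
7-column span = 7·134 + 6·40 = 1178 px.
4d + 3·8 = 1178 → 4d = 1154 → d = 288.5 px.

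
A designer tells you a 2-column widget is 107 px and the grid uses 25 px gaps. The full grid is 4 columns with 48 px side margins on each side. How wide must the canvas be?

Subtracting 1 gap of 25 leaves 82 for 2 columns, so c = 41 px.
Canvas = 2·48 + 4·41 + 3·25 = 96 + 164 + 75 = 335 px.

335 px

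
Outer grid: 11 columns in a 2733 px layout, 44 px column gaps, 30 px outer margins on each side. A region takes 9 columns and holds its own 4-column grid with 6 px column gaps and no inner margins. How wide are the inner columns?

Subtract both margins: 2733 − 2·30 = 2673 px.
Subtracting 10 column gaps of 44 leaves 2233 for 11 columns, so c = 203 px.
9-column span = 9·203 + 8·44 = 2179 px.
4 columns + 3 column gaps: 4d + 3·6 = 2179.
4d = 2179 − 18 = 2161, so d = 540.25 px.

540.25 px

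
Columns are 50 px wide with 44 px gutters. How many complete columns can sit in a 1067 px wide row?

11 columns

11 columns: 11·50 + 10·44 = 990 px ≤ 1067.
12 columns: 1084 px > 1067. So 11.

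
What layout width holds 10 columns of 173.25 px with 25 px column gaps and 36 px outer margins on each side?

Layout = 2·36 + 10·173.25 + 9·25 = 72 + 1732.5 + 225 = 2029.5 px.

2029.5 px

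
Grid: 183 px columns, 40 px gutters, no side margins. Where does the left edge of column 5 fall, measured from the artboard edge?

Before column 5: 4 columns + 4 gutters.
Offset = 4·(183 + 40) = 4·223 = 892 px.

892 px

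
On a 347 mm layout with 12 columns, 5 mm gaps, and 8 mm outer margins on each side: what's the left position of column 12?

316 mm

Subtract both margins: 347 − 2·8 = 331 mm.
331 − 11·5 = 276; ÷12 gives c = 23 mm.
Column 12 starts at margin + 11·(column + gutter) = 8 + 11·28 = 316 mm.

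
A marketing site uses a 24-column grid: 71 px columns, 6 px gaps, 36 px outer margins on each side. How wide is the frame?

Frame = 2·36 + 24·71 + 23·6 = 72 + 1704 + 138 = 1914 px.

1914 px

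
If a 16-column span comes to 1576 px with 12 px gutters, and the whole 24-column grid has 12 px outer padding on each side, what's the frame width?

Subtracting 15 gutters of 12 leaves 1396 for 16 columns, so c = 87.25 px.
Total width: 2·12 + 24·87.25 + 23·12 = 2394 px.

2394 px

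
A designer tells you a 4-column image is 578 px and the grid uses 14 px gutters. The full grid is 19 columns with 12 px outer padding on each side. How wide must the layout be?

Subtracting 3 gutters of 14 leaves 536 for 4 columns, so c = 134 px.
Adding margins, columns and gutters: 24 + 2546 + 252 = 2822 px.

2822 px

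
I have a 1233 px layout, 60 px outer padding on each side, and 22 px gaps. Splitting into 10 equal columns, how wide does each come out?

Inside the margins: 1233 − 120 = 1113 px.
Subtracting 9 gaps of 22 leaves 915 for 10 columns, so c = 91.5 px.

91.5 px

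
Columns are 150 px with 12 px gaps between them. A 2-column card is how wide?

312 px

2-column span = 2·150 + 1·12 = 312 px.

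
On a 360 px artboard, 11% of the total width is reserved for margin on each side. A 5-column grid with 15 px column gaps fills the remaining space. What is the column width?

Each margin = 11% of 360 = 39.6 px; content = 360 − 2·39.6 = 280.8 px.
5c + 4·15 = 280.8 → 5c = 220.8 → c = 44.16 px.

44.16 px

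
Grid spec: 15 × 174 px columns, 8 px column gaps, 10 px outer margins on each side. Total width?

Frame = 2·10 + 15·174 + 14·8 = 20 + 2610 + 112 = 2742 px.

2742 px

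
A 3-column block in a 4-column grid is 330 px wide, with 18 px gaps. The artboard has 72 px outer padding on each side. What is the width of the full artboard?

330 − 2·18 = 294; ÷3 gives c = 98 px.
Artboard = 2·72 + 4·98 + 3·18 = 144 + 392 + 54 = 590 px.

590 px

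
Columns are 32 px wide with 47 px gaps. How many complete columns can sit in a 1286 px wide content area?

16 columns

k columns need k·32 + (k−1)·47 = k·79 − 47.
k·79 − 47 ≤ 1286 → k ≤ 1333 / 79 ≈ 16.87, so k = 16.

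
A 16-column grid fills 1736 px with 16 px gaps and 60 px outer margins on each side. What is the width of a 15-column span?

1514 px

Inside the margins: 1736 − 120 = 1616 px.
16 columns + 15 gaps: 16c + 15·16 = 1616.
16c = 1616 − 240 = 1376, so c = 86 px.
15 columns plus 14 gaps: 1290 + 224 = 1514 px.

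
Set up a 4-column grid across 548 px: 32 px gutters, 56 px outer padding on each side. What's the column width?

85 px

Content width = 548 − 2·56 = 436 px.
4 columns + 3 gutters: 4c + 3·32 = 436.
4c = 436 − 96 = 340, so c = 85 px.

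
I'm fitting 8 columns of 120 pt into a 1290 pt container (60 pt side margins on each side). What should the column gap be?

30 pt

Take off 120 pt of margins, leaving 1170 pt.
Columns use 960 pt, leaving 210 pt across 7 column gaps = 30 pt each.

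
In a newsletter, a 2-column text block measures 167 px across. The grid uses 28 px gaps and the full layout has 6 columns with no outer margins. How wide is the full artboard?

167 − 1·28 = 139; ÷2 gives c = 69.5 px.
Summing: 417 + 140 = 557 px.

557 px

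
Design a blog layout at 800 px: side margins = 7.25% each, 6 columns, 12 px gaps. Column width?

800 × (1 − 2·7.25%) = 800 × 85.5% = 684 px for the columns.
6c + 5·12 = 684 → 6c = 624 → c = 104 px.

104 px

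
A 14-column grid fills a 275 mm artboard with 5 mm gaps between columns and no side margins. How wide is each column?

275 − 13·5 = 210; ÷14 gives c = 15 mm.

15 mm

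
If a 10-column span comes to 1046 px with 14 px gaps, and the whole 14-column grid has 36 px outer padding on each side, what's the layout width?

10 columns + 9 gaps: 10c + 9·14 = 1046.
10c = 1046 − 126 = 920, so c = 92 px.
Total width: 2·36 + 14·92 + 13·14 = 1542 px.

1542 px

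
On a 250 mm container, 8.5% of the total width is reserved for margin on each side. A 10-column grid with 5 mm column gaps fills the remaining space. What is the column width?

16.25 mm

Margins: 8.5% × 250 = 21.25 mm each, so content = 250 − 42.5 = 207.5 mm.
Subtracting 9 column gaps of 5 leaves 162.5 for 10 columns, so c = 16.25 mm.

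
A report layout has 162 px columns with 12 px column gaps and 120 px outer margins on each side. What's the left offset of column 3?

Column 3 starts at margin + 2·(column + gutter) = 120 + 2·174 = 468 px.

468 px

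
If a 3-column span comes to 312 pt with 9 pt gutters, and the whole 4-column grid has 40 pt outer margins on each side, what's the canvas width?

499 pt

312 − 2·9 = 294; ÷3 gives c = 98 pt.
Canvas = 2·40 + 4·98 + 3·9 = 80 + 392 + 27 = 499 pt.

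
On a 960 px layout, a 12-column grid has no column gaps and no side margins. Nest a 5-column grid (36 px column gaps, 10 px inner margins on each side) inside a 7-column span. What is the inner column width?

79.2 px

12c = 960 → c = 80 px.
7-column span = 7·80 = 560 px.
Inner content = 560 − 2·10 = 540 px.
5 columns + 4 column gaps: 5d + 4·36 = 540.
5d = 540 − 144 = 396, so d = 79.2 px.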